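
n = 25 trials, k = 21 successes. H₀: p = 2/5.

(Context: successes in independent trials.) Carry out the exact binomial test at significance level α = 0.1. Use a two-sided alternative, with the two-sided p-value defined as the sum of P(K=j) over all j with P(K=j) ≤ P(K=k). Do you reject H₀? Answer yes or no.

reject H₀: yes

Exact binomial: n=25, k=21, p₀=2/5=0.4000
P(X=j) = C(n,j)·p₀^j·(1−p₀)^(n−j); p = Σ P(X=j) over j with P(X=j) ≤ P(X=21)
p-value (two-sided) = 0.00001
At α=0.1: p < α → reject H₀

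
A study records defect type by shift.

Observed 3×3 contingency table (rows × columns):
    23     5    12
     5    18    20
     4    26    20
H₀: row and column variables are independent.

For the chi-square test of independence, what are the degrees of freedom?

df = (r−1)(c−1) = (3−1)·(3−1) = 4

degrees of freedom = 4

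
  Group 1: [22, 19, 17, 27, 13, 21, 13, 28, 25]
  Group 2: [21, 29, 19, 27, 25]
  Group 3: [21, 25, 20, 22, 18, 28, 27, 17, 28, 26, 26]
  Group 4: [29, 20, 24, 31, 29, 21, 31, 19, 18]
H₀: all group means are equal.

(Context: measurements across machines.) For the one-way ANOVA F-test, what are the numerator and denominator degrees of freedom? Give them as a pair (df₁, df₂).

degrees of freedom = [3, 30]

k = 4 groups, N = 34 total
df = (k−1, N−k) = (4−1, 34−4) = (3, 30)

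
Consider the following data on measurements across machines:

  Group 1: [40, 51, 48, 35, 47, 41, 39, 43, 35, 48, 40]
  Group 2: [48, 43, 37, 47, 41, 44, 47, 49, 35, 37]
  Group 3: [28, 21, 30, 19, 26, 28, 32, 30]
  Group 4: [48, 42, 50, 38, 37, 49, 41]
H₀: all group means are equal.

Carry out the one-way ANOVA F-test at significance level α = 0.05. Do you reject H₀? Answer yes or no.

Group means [42.45, 42.80, 26.75, 43.57], grand mean 39.278
SSB = Σnᵢ(x̄ᵢ−x̄)² = 1619.681; SSW = ΣΣ(x−x̄ᵢ)² = 845.542
MSB = 1619.681/3 = 539.8936; MSW = 845.542/32 = 26.4232
F = MSB/MSW = 20.4326
df = (3, 32)
p-value (upper-tail) = 0.00000
At α=0.05: p < α → reject H₀

reject H₀: yes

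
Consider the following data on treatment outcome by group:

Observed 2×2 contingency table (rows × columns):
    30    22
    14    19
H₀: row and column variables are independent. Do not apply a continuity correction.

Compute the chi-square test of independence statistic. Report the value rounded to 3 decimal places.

test statistic = 1.885

Row totals [52, 33], col totals [44, 41], n=85
χ² = (30−26.92)²/26.92 + (22−25.08)²/25.08 + (14−17.08)²/17.08 + (19−15.92)²/15.92 = 1.8848
df = 1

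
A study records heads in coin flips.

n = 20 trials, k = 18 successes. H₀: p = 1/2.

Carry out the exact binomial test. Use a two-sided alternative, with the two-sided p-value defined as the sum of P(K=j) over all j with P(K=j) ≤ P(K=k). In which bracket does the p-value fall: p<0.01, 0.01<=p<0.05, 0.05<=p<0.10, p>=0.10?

Exact binomial: n=20, k=18, p₀=1/2=0.5000
P(X=j) = C(n,j)·p₀^j·(1−p₀)^(n−j); p = Σ P(X=j) over j with P(X=j) ≤ P(X=18)
p-value (two-sided) = 0.00040
→ bracket: p<0.01

p-value bracket: p<0.01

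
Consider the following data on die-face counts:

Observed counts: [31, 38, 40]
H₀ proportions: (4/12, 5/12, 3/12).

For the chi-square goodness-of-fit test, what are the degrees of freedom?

degrees of freedom = 2

df = k − 1 = 3 − 1 = 2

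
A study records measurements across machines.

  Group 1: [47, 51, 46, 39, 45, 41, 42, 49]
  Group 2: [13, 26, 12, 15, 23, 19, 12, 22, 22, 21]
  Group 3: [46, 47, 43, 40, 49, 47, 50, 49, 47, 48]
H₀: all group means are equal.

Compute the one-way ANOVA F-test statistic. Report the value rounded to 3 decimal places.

test statistic = 138.934

Group means [45.00, 18.50, 46.60], grand mean 36.107
SSB = Σnᵢ(x̄ᵢ−x̄)² = 4833.779; SSW = ΣΣ(x−x̄ᵢ)² = 434.900
MSB = 4833.779/2 = 2416.8893; MSW = 434.900/25 = 17.3960
F = MSB/MSW = 138.9336
df = (2, 25)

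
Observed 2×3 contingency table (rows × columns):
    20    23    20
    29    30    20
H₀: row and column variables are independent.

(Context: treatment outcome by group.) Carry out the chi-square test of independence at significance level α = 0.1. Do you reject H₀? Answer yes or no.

reject H₀: no

Row totals [63, 79], col totals [49, 53, 40], n=142
χ² = (20−21.74)²/21.74 + (23−23.51)²/23.51 + (20−17.75)²/17.75 + (29−27.26)²/27.26 + (30−29.49)²/29.49 + (20−22.25)²/22.25 = 0.7847
df = 2
p-value (upper-tail) = 0.67546
At α=0.1: p ≥ α → fail to reject H₀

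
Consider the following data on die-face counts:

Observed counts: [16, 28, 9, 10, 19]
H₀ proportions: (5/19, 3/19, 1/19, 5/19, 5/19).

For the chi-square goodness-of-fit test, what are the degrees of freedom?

degrees of freedom = 4

df = k − 1 = 5 − 1 = 4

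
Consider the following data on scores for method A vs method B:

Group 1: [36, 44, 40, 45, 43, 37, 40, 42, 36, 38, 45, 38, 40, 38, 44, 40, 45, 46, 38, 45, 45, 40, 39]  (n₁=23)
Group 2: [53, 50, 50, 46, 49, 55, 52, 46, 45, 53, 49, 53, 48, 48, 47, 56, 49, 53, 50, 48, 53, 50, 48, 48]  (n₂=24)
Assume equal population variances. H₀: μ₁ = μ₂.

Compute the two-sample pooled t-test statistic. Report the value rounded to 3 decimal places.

x̄₁=41.043, s₁=3.296, n₁=23
x̄₂=49.958, s₂=2.941, n₂=24
s_p² = [22·3.296² + 23·2.941²]/45 = 9.7314
SE = √(s_p²·(1/23+1/24)) = 0.9103
t = (41.043−49.958)/0.9103 = -9.7937
df = 45

test statistic = -9.794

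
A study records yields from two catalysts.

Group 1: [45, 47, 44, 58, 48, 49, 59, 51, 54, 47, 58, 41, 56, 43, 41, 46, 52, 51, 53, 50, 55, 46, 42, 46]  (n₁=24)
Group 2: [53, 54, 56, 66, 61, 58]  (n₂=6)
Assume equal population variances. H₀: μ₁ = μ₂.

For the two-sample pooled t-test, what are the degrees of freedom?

degrees of freedom = 28

df = n₁ + n₂ − 2 = 24 + 6 − 2 = 28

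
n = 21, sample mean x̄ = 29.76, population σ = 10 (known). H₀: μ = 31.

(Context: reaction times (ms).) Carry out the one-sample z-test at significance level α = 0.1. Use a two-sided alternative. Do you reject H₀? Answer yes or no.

reject H₀: no

SE = σ/√n = 10/√21 = 2.1822
z = (x̄−μ₀)/SE = (29.76−31)/2.1822 = -0.5682
p-value (two-sided) = 0.56987
At α=0.1: p ≥ α → fail to reject H₀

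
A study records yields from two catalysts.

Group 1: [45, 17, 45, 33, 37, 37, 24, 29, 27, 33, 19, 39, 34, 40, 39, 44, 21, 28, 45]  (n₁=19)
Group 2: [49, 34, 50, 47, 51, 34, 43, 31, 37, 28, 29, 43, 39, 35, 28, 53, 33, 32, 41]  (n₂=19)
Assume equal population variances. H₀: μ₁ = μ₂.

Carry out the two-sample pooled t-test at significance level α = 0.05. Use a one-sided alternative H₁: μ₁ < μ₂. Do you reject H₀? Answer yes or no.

reject H₀: yes

x̄₁=33.474, s₁=8.996, n₁=19
x̄₂=38.789, s₂=8.237, n₂=19
s_p² = [18·8.996² + 18·8.237²]/36 = 74.3860
SE = √(s_p²·(1/19+1/19)) = 2.7982
t = (33.474−38.789)/2.7982 = -1.8997
df = 36
p-value (one-sided, H₁ less) = 0.03275
At α=0.05: p < α → reject H₀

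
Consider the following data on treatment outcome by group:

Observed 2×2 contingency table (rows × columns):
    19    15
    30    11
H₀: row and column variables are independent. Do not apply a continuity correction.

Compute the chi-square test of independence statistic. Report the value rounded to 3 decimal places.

test statistic = 2.453

Row totals [34, 41], col totals [49, 26], n=75
χ² = (19−22.21)²/22.21 + (15−11.79)²/11.79 + (30−26.79)²/26.79 + (11−14.21)²/14.21 = 2.4528
df = 1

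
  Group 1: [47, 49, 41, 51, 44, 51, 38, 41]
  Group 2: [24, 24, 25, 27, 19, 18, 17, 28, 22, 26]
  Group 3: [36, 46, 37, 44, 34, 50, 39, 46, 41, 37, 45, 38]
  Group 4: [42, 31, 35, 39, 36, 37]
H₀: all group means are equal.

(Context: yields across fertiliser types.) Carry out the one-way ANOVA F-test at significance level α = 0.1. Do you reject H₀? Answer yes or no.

reject H₀: yes

Group means [45.25, 23.00, 41.08, 36.67], grand mean 36.250
SSB = Σnᵢ(x̄ᵢ−x̄)² = 2685.000; SSW = ΣΣ(x−x̄ᵢ)² = 651.750
MSB = 2685.000/3 = 895.0000; MSW = 651.750/32 = 20.3672
F = MSB/MSW = 43.9432
df = (3, 32)
p-value (upper-tail) = 0.00000
At α=0.1: p < α → reject H₀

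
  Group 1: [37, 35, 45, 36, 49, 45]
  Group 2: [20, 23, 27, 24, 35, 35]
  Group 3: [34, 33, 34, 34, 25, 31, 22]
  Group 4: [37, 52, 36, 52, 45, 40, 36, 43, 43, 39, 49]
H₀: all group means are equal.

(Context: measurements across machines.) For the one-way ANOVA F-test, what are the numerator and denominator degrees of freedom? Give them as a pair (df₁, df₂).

degrees of freedom = [3, 26]

k = 4 groups, N = 30 total
df = (k−1, N−k) = (4−1, 30−4) = (3, 26)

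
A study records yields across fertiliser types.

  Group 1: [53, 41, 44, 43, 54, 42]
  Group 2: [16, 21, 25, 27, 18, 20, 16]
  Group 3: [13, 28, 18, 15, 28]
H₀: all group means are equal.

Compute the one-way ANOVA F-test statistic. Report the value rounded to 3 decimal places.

Group means [46.17, 20.43, 20.40], grand mean 29.000
SSB = Σnᵢ(x̄ᵢ−x̄)² = 2652.252; SSW = ΣΣ(x−x̄ᵢ)² = 481.748
MSB = 2652.252/2 = 1326.1262; MSW = 481.748/15 = 32.1165
F = MSB/MSW = 41.2911
df = (2, 15)

test statistic = 41.291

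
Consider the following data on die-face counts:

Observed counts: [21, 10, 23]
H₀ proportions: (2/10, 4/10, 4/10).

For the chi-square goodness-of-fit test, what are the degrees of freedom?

df = k − 1 = 3 − 1 = 2

degrees of freedom = 2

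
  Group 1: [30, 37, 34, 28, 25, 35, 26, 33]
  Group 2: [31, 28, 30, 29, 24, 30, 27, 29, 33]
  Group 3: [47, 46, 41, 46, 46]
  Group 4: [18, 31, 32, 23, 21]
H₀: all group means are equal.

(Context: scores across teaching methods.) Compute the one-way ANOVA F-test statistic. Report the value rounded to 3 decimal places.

test statistic = 25.316

Group means [31.00, 29.00, 45.20, 25.00], grand mean 31.852
SSB = Σnᵢ(x̄ᵢ−x̄)² = 1204.607; SSW = ΣΣ(x−x̄ᵢ)² = 364.800
MSB = 1204.607/3 = 401.5358; MSW = 364.800/23 = 15.8609
F = MSB/MSW = 25.3161
df = (3, 23)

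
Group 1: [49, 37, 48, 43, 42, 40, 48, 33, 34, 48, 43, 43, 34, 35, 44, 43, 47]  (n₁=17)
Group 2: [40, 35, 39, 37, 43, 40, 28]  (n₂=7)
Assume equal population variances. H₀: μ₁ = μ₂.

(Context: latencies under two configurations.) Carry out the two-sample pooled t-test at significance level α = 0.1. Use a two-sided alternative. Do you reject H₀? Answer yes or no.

reject H₀: yes

x̄₁=41.824, s₁=5.457, n₁=17
x̄₂=37.429, s₂=4.860, n₂=7
s_p² = [16·5.457² + 6·4.860²]/22 = 28.0993
SE = √(s_p²·(1/17+1/7)) = 2.3806
t = (41.824−37.429)/2.3806 = 1.8462
df = 22
p-value (two-sided) = 0.07836
At α=0.1: p < α → reject H₀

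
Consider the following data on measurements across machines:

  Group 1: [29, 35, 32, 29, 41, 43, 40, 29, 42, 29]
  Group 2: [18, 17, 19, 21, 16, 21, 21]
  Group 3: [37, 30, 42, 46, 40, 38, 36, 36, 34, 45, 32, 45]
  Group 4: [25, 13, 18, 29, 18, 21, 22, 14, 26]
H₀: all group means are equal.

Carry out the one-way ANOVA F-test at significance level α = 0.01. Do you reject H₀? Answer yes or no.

Group means [34.90, 19.00, 38.42, 20.67], grand mean 29.711
SSB = Σnᵢ(x̄ᵢ−x̄)² = 2717.999; SSW = ΣΣ(x−x̄ᵢ)² = 893.817
MSB = 2717.999/3 = 905.9997; MSW = 893.817/34 = 26.2887
F = MSB/MSW = 34.4634
df = (3, 34)
p-value (upper-tail) = 0.00000
At α=0.01: p < α → reject H₀

reject H₀: yes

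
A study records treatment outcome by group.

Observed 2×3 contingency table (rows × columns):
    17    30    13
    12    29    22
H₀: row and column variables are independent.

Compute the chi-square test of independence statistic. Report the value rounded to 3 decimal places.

test statistic = 3.122

Row totals [60, 63], col totals [29, 59, 35], n=123
χ² = (17−14.15)²/14.15 + (30−28.78)²/28.78 + (13−17.07)²/17.07 + (12−14.85)²/14.85 + (29−30.22)²/30.22 + (22−17.93)²/17.93 = 3.1220
df = 2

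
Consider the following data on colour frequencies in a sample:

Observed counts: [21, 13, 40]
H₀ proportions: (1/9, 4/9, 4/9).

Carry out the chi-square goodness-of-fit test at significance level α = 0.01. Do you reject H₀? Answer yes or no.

n = 74; E_i = n·p_i = [8.22, 32.89, 32.89]
χ² = (21−8.22)²/8.22 + (13−32.89)²/32.89 + (40−32.89)²/32.89 = 33.4223
df = 2
p-value (upper-tail) = 0.00000
At α=0.01: p < α → reject H₀

reject H₀: yes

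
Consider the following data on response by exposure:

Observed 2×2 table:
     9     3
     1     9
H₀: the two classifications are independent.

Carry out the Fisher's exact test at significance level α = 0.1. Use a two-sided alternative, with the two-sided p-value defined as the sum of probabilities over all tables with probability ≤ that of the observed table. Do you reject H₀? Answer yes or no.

Margins: r₁=12, r₂=10, c₁=10, c₂=12, n=22
p_obs = C(12,9)·C(10,1)/C(22,10); sum pmf over tables with pmf ≤ p_obs
p-value (two-sided) = 0.00369
At α=0.1: p < α → reject H₀

reject H₀: yes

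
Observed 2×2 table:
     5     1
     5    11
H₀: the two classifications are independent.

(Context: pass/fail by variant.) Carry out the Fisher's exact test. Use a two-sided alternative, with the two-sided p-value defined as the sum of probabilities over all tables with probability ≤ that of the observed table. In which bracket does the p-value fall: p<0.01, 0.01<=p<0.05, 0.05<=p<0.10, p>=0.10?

Margins: r₁=6, r₂=16, c₁=10, c₂=12, n=22
p_obs = C(6,5)·C(16,5)/C(22,10); sum pmf over tables with pmf ≤ p_obs
p-value (two-sided) = 0.05573
→ bracket: 0.05<=p<0.10

p-value bracket: 0.05<=p<0.10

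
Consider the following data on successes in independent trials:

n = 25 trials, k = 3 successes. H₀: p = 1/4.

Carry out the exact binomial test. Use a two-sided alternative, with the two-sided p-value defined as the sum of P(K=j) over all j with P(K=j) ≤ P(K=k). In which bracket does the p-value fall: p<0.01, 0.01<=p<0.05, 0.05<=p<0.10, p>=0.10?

p-value bracket: p>=0.10

Exact binomial: n=25, k=3, p₀=1/4=0.2500
P(X=j) = C(n,j)·p₀^j·(1−p₀)^(n−j); p = Σ P(X=j) over j with P(X=j) ≤ P(X=3)
p-value (two-sided) = 0.16754
→ bracket: p>=0.10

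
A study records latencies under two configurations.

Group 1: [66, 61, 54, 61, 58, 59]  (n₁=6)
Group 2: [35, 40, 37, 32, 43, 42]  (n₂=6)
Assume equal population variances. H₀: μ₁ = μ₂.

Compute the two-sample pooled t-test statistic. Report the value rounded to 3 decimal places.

x̄₁=59.833, s₁=3.971, n₁=6
x̄₂=38.167, s₂=4.262, n₂=6
s_p² = [5·3.971² + 5·4.262²]/10 = 16.9667
SE = √(s_p²·(1/6+1/6)) = 2.3781
t = (59.833−38.167)/2.3781 = 9.1108
df = 10

test statistic = 9.111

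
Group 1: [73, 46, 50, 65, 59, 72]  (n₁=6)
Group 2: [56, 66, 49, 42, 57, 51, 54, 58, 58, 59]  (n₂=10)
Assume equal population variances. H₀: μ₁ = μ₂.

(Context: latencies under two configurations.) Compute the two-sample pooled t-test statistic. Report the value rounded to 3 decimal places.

test statistic = 1.328

x̄₁=60.833, s₁=11.232, n₁=6
x̄₂=55.000, s₂=6.515, n₂=10
s_p² = [5·11.232² + 9·6.515²]/14 = 72.3452
SE = √(s_p²·(1/6+1/10)) = 4.3923
t = (60.833−55.000)/4.3923 = 1.3281
df = 14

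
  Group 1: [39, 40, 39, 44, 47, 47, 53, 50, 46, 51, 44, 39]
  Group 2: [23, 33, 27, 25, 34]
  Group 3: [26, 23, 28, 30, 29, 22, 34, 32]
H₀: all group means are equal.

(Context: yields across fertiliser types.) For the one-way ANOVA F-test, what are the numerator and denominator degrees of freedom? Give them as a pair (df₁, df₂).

degrees of freedom = [2, 22]

k = 3 groups, N = 25 total
df = (k−1, N−k) = (3−1, 25−3) = (2, 22)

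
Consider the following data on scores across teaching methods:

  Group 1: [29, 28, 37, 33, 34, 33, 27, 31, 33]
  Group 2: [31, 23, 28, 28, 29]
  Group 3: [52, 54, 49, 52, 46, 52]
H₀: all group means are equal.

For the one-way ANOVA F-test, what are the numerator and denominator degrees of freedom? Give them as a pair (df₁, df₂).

k = 3 groups, N = 20 total
df = (k−1, N−k) = (3−1, 20−3) = (2, 17)

degrees of freedom = [2, 17]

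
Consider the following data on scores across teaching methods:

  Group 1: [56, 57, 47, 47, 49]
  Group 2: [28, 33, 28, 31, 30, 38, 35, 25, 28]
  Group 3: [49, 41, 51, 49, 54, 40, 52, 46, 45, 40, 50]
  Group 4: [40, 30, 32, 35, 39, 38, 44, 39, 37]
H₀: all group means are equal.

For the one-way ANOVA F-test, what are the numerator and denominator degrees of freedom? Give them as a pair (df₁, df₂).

degrees of freedom = [3, 30]

k = 4 groups, N = 34 total
df = (k−1, N−k) = (4−1, 34−4) = (3, 30)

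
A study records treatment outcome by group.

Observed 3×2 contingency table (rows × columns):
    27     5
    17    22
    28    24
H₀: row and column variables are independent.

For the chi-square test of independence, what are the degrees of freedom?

df = (r−1)(c−1) = (3−1)·(2−1) = 2

degrees of freedom = 2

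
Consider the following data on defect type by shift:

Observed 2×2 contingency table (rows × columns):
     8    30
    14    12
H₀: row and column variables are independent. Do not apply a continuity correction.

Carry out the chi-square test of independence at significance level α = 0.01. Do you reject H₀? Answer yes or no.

Row totals [38, 26], col totals [22, 42], n=64
χ² = (8−13.06)²/13.06 + (30−24.94)²/24.94 + (14−8.94)²/8.94 + (12−17.06)²/17.06 = 7.3594
df = 1
p-value (upper-tail) = 0.00667
At α=0.01: p < α → reject H₀

reject H₀: yes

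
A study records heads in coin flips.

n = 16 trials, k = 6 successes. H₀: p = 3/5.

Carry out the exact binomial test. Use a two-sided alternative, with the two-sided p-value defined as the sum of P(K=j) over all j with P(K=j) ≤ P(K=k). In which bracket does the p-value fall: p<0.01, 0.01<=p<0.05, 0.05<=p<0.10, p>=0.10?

Exact binomial: n=16, k=6, p₀=3/5=0.6000
P(X=j) = C(n,j)·p₀^j·(1−p₀)^(n−j); p = Σ P(X=j) over j with P(X=j) ≤ P(X=6)
p-value (two-sided) = 0.07666
→ bracket: 0.05<=p<0.10

p-value bracket: 0.05<=p<0.10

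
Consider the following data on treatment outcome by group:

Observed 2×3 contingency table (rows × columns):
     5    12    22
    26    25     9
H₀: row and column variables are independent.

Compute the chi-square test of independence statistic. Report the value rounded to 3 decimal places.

test statistic = 20.723

Row totals [39, 60], col totals [31, 37, 31], n=99
χ² = (5−12.21)²/12.21 + (12−14.58)²/14.58 + (22−12.21)²/12.21 + (26−18.79)²/18.79 + (25−22.42)²/22.42 + (9−18.79)²/18.79 = 20.7229
df = 2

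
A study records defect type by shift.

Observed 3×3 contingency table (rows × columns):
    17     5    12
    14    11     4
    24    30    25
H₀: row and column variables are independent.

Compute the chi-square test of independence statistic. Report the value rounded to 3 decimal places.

test statistic = 10.517

Row totals [34, 29, 79], col totals [55, 46, 41], n=142
χ² = (17−13.17)²/13.17 + (5−11.01)²/11.01 + (12−9.82)²/9.82 + (14−11.23)²/11.23 + (11−9.39)²/9.39 + (4−8.37)²/8.37 + (24−30.60)²/30.60 + (30−25.59)²/25.59 + (25−22.81)²/22.81 = 10.5170
df = 4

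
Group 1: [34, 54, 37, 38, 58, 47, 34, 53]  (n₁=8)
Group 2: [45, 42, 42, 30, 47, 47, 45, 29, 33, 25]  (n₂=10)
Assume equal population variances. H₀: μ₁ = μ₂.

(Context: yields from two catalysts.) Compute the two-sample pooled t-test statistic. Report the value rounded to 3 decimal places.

test statistic = 1.375

x̄₁=44.375, s₁=9.782, n₁=8
x̄₂=38.500, s₂=8.357, n₂=10
s_p² = [7·9.782² + 9·8.357²]/16 = 81.1484
SE = √(s_p²·(1/8+1/10)) = 4.2730
t = (44.375−38.500)/4.2730 = 1.3749
df = 16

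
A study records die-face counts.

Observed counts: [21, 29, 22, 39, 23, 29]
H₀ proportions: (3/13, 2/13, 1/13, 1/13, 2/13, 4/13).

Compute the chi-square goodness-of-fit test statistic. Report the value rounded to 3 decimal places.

n = 163; E_i = n·p_i = [37.62, 25.08, 12.54, 12.54, 25.08, 50.15]
χ² = (21−37.62)²/37.62 + (29−25.08)²/25.08 + (22−12.54)²/12.54 + (39−12.54)²/12.54 + (23−25.08)²/25.08 + (29−50.15)²/50.15 = 80.0322
df = 5

test statistic = 80.032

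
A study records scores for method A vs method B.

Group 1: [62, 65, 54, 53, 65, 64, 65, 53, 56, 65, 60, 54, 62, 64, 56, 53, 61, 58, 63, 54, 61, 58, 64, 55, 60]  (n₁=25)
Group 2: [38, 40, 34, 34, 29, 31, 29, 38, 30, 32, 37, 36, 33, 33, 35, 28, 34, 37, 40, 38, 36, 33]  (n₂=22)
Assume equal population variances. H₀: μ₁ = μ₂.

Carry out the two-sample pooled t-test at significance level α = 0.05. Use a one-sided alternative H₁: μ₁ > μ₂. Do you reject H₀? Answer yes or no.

x̄₁=59.400, s₁=4.463, n₁=25
x̄₂=34.318, s₂=3.537, n₂=22
s_p² = [24·4.463² + 21·3.537²]/45 = 16.4616
SE = √(s_p²·(1/25+1/22)) = 1.1861
t = (59.400−34.318)/1.1861 = 21.1473
df = 45
p-value (one-sided, H₁ greater) = 0.00000
At α=0.05: p < α → reject H₀

reject H₀: yes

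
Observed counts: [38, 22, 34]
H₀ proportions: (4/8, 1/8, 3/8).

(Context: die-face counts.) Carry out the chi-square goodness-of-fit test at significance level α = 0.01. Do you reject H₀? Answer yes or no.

n = 94; E_i = n·p_i = [47.00, 11.75, 35.25]
χ² = (38−47.00)²/47.00 + (22−11.75)²/11.75 + (34−35.25)²/35.25 = 10.7092
df = 2
p-value (upper-tail) = 0.00473
At α=0.01: p < α → reject H₀

reject H₀: yes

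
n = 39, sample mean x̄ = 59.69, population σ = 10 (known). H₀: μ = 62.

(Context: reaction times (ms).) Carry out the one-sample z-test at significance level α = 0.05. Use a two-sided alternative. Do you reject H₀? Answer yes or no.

reject H₀: no

SE = σ/√n = 10/√39 = 1.6013
z = (x̄−μ₀)/SE = (59.69−62)/1.6013 = -1.4426
p-value (two-sided) = 0.14913
At α=0.05: p ≥ α → fail to reject H₀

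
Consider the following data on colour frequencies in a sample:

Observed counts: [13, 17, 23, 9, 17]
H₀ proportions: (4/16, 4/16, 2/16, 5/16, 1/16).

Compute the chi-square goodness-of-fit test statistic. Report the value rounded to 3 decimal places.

n = 79; E_i = n·p_i = [19.75, 19.75, 9.88, 24.69, 4.94]
χ² = (13−19.75)²/19.75 + (17−19.75)²/19.75 + (23−9.88)²/9.88 + (9−24.69)²/24.69 + (17−4.94)²/4.94 = 59.5722
df = 4

test statistic = 59.572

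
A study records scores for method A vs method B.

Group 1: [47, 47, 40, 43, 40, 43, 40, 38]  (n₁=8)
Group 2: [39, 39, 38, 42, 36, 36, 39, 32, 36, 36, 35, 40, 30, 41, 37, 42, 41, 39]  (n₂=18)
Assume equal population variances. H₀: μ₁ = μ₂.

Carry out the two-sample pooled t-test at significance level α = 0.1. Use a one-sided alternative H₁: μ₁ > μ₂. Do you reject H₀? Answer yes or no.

x̄₁=42.250, s₁=3.370, n₁=8
x̄₂=37.667, s₂=3.272, n₂=18
s_p² = [7·3.370² + 17·3.272²]/24 = 10.8958
SE = √(s_p²·(1/8+1/18)) = 1.4026
t = (42.250−37.667)/1.4026 = 3.2677
df = 24
p-value (one-sided, H₁ greater) = 0.00163
At α=0.1: p < α → reject H₀

reject H₀: yes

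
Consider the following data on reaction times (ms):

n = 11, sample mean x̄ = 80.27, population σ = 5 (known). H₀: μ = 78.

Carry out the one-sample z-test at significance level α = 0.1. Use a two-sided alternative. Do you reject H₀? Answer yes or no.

reject H₀: no

SE = σ/√n = 5/√11 = 1.5076
z = (x̄−μ₀)/SE = (80.27−78)/1.5076 = 1.5057
p-value (two-sided) = 0.13213
At α=0.1: p ≥ α → fail to reject H₀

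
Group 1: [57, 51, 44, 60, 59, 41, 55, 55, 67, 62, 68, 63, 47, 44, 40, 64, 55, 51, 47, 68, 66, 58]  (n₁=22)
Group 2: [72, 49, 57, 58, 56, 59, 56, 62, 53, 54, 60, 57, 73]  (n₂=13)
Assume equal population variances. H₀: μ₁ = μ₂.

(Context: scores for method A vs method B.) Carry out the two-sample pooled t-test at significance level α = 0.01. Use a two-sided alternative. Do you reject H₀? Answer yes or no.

x̄₁=55.545, s₁=8.911, n₁=22
x̄₂=58.923, s₂=6.849, n₂=13
s_p² = [21·8.911² + 12·6.849²]/33 = 67.5872
SE = √(s_p²·(1/22+1/13)) = 2.8760
t = (55.545−58.923)/2.8760 = -1.1744
df = 33
p-value (two-sided) = 0.24863
At α=0.01: p ≥ α → fail to reject H₀

reject H₀: no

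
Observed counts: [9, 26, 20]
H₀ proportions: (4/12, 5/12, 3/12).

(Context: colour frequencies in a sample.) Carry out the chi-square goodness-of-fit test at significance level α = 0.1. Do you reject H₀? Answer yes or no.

n = 55; E_i = n·p_i = [18.33, 22.92, 13.75]
χ² = (9−18.33)²/18.33 + (26−22.92)²/22.92 + (20−13.75)²/13.75 = 8.0073
df = 2
p-value (upper-tail) = 0.01825
At α=0.1: p < α → reject H₀

reject H₀: yes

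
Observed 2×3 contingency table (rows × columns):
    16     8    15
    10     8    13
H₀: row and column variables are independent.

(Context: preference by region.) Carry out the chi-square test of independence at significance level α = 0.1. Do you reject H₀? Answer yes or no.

Row totals [39, 31], col totals [26, 16, 28], n=70
χ² = (16−14.49)²/14.49 + (8−8.91)²/8.91 + (15−15.60)²/15.60 + (10−11.51)²/11.51 + (8−7.09)²/7.09 + (13−12.40)²/12.40 = 0.6213
df = 2
p-value (upper-tail) = 0.73297
At α=0.1: p ≥ α → fail to reject H₀

reject H₀: no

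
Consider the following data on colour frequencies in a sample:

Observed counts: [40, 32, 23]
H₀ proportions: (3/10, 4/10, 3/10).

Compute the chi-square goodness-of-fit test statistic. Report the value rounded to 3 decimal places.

n = 95; E_i = n·p_i = [28.50, 38.00, 28.50]
χ² = (40−28.50)²/28.50 + (32−38.00)²/38.00 + (23−28.50)²/28.50 = 6.6491
df = 2

test statistic = 6.649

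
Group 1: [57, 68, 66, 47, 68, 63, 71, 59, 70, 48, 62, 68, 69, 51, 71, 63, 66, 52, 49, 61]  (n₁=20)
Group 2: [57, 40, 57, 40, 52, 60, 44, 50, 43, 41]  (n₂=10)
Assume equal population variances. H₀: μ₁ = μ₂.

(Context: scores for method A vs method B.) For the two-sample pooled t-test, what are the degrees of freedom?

df = n₁ + n₂ − 2 = 20 + 10 − 2 = 28

degrees of freedom = 28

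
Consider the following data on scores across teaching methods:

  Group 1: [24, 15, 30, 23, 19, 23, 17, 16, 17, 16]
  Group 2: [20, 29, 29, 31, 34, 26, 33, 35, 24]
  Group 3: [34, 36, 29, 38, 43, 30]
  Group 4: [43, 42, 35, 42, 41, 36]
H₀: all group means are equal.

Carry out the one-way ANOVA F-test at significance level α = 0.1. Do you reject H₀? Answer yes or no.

reject H₀: yes

Group means [20.00, 29.00, 35.00, 39.83], grand mean 29.355
SSB = Σnᵢ(x̄ᵢ−x̄)² = 1726.263; SSW = ΣΣ(x−x̄ᵢ)² = 600.833
MSB = 1726.263/3 = 575.4211; MSW = 600.833/27 = 22.2531
F = MSB/MSW = 25.8580
df = (3, 27)
p-value (upper-tail) = 0.00000
At α=0.1: p < α → reject H₀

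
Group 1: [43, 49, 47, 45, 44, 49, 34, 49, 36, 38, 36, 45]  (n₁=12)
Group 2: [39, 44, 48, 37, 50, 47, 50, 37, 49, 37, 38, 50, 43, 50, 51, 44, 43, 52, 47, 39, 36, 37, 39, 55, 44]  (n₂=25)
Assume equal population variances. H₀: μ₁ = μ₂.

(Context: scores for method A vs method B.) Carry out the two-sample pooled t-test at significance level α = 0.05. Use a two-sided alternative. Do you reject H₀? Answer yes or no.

reject H₀: no

x̄₁=42.917, s₁=5.534, n₁=12
x̄₂=44.240, s₂=5.804, n₂=25
s_p² = [11·5.534² + 24·5.804²]/35 = 32.7279
SE = √(s_p²·(1/12+1/25)) = 2.0091
t = (42.917−44.240)/2.0091 = -0.6587
df = 35
p-value (two-sided) = 0.51442
At α=0.05: p ≥ α → fail to reject H₀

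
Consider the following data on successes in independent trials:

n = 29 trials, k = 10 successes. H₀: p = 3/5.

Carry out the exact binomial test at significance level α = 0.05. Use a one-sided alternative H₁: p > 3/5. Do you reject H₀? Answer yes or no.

Exact binomial: n=29, k=10, p₀=3/5=0.6000
P(X≥10) from Σ C(n,i)·p₀^i·(1−p₀)^(n−i)
p-value (one-sided, H₁ greater) = 0.99848
At α=0.05: p ≥ α → fail to reject H₀

reject H₀: no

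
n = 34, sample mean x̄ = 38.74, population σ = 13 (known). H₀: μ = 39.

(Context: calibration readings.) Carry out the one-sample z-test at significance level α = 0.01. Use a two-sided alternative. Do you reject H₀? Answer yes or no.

reject H₀: no

SE = σ/√n = 13/√34 = 2.2295
z = (x̄−μ₀)/SE = (38.74−39)/2.2295 = -0.1166
p-value (two-sided) = 0.90716
At α=0.01: p ≥ α → fail to reject H₀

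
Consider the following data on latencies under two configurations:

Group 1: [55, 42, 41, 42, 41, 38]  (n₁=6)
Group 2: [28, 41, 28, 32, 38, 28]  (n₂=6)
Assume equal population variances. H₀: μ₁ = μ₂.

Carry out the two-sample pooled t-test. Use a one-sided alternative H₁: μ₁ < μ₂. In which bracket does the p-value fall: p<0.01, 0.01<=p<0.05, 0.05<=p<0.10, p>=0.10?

p-value bracket: p>=0.10

x̄₁=43.167, s₁=5.981, n₁=6
x̄₂=32.500, s₂=5.718, n₂=6
s_p² = [5·5.981² + 5·5.718²]/10 = 34.2333
SE = √(s_p²·(1/6+1/6)) = 3.3780
t = (43.167−32.500)/3.3780 = 3.1577
df = 10
p-value (one-sided, H₁ less) = 0.99490
→ bracket: p>=0.10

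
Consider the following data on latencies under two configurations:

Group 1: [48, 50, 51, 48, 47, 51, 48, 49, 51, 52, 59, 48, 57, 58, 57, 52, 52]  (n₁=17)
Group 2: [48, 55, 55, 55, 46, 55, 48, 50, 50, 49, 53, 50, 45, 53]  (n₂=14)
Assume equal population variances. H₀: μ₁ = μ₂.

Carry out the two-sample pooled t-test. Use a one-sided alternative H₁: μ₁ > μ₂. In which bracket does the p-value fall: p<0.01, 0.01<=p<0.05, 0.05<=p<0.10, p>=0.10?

p-value bracket: p>=0.10

x̄₁=51.647, s₁=3.856, n₁=17
x̄₂=50.857, s₂=3.483, n₂=14
s_p² = [16·3.856² + 13·3.483²]/29 = 13.6413
SE = √(s_p²·(1/17+1/14)) = 1.3330
t = (51.647−50.857)/1.3330 = 0.5926
df = 29
p-value (one-sided, H₁ greater) = 0.27902
→ bracket: p>=0.10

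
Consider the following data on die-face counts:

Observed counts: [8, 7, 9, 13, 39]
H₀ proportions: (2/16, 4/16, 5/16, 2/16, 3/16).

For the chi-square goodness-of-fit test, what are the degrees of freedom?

df = k − 1 = 5 − 1 = 4

degrees of freedom = 4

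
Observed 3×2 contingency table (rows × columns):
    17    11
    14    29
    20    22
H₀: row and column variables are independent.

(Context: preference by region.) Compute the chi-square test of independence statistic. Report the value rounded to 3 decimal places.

test statistic = 5.596

Row totals [28, 43, 42], col totals [51, 62], n=113
χ² = (17−12.64)²/12.64 + (11−15.36)²/15.36 + (14−19.41)²/19.41 + (29−23.59)²/23.59 + (20−18.96)²/18.96 + (22−23.04)²/23.04 = 5.5957
df = 2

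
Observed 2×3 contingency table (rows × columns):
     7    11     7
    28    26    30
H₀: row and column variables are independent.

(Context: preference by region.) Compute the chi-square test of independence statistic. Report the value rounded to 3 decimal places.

Row totals [25, 84], col totals [35, 37, 37], n=109
χ² = (7−8.03)²/8.03 + (11−8.49)²/8.49 + (7−8.49)²/8.49 + (28−26.97)²/26.97 + (26−28.51)²/28.51 + (30−28.51)²/28.51 = 1.4747
df = 2

test statistic = 1.475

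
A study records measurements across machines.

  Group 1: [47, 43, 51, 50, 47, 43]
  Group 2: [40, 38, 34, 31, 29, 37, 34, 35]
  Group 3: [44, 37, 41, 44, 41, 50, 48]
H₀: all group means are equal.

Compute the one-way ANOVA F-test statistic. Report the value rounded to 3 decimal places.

Group means [46.83, 34.75, 43.57], grand mean 41.143
SSB = Σnᵢ(x̄ᵢ−x̄)² = 562.524; SSW = ΣΣ(x−x̄ᵢ)² = 266.048
MSB = 562.524/2 = 281.2619; MSW = 266.048/18 = 14.7804
F = MSB/MSW = 19.0294
df = (2, 18)

test statistic = 19.029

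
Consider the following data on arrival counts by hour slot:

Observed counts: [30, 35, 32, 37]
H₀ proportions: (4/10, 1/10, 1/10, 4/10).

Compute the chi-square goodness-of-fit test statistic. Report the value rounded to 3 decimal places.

n = 134; E_i = n·p_i = [53.60, 13.40, 13.40, 53.60]
χ² = (30−53.60)²/53.60 + (35−13.40)²/13.40 + (32−13.40)²/13.40 + (37−53.60)²/53.60 = 76.1679
df = 3

test statistic = 76.168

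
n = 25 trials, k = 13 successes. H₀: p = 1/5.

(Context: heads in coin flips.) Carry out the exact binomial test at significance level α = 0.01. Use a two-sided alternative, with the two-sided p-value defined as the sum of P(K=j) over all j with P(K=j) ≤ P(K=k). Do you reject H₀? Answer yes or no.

Exact binomial: n=25, k=13, p₀=1/5=0.2000
P(X=j) = C(n,j)·p₀^j·(1−p₀)^(n−j); p = Σ P(X=j) over j with P(X=j) ≤ P(X=13)
p-value (two-sided) = 0.00037
At α=0.01: p < α → reject H₀

reject H₀: yes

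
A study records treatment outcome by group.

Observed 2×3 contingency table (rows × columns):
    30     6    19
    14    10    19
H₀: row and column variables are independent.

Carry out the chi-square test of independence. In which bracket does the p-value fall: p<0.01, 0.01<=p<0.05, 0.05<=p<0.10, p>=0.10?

p-value bracket: 0.05<=p<0.10

Row totals [55, 43], col totals [44, 16, 38], n=98
χ² = (30−24.69)²/24.69 + (6−8.98)²/8.98 + (19−21.33)²/21.33 + (14−19.31)²/19.31 + (10−7.02)²/7.02 + (19−16.67)²/16.67 = 5.4302
df = 2
p-value (upper-tail) = 0.06620
→ bracket: 0.05<=p<0.10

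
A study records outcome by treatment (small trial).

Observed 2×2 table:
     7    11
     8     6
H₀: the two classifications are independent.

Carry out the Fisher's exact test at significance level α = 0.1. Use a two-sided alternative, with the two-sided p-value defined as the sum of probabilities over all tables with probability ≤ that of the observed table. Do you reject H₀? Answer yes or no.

Margins: r₁=18, r₂=14, c₁=15, c₂=17, n=32
p_obs = C(18,7)·C(14,8)/C(32,15); sum pmf over tables with pmf ≤ p_obs
p-value (two-sided) = 0.47645
At α=0.1: p ≥ α → fail to reject H₀

reject H₀: no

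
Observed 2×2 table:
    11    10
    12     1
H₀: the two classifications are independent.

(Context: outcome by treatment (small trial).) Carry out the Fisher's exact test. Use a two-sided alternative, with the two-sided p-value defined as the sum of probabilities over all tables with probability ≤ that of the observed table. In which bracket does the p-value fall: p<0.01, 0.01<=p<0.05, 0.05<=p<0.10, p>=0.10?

p-value bracket: 0.01<=p<0.05

Margins: r₁=21, r₂=13, c₁=23, c₂=11, n=34
p_obs = C(21,11)·C(13,12)/C(34,23); sum pmf over tables with pmf ≤ p_obs
p-value (two-sided) = 0.02379
→ bracket: 0.01<=p<0.05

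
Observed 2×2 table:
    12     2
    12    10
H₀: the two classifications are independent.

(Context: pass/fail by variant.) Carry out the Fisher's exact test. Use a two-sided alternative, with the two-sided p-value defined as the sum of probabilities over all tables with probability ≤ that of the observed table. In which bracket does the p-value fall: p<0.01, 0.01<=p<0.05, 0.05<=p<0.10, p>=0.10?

p-value bracket: 0.05<=p<0.10

Margins: r₁=14, r₂=22, c₁=24, c₂=12, n=36
p_obs = C(14,12)·C(22,12)/C(36,24); sum pmf over tables with pmf ≤ p_obs
p-value (two-sided) = 0.07562
→ bracket: 0.05<=p<0.10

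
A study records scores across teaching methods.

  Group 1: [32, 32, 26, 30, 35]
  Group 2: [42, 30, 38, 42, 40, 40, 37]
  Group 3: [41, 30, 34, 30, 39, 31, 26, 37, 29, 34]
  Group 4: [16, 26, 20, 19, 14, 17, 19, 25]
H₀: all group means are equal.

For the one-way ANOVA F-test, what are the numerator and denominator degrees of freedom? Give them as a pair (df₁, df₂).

degrees of freedom = [3, 26]

k = 4 groups, N = 30 total
df = (k−1, N−k) = (4−1, 30−4) = (3, 26)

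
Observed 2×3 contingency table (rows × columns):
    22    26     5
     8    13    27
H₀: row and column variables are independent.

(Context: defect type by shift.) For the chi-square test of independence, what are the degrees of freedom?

df = (r−1)(c−1) = (2−1)·(3−1) = 2

degrees of freedom = 2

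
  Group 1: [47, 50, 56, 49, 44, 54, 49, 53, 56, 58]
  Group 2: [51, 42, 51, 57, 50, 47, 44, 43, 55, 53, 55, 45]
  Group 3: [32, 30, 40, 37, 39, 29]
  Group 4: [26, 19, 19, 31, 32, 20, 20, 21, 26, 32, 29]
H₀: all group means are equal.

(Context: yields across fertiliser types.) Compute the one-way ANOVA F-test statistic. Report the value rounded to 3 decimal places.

test statistic = 67.235

Group means [51.60, 49.42, 34.50, 25.00], grand mean 40.795
SSB = Σnᵢ(x̄ᵢ−x̄)² = 5041.542; SSW = ΣΣ(x−x̄ᵢ)² = 874.817
MSB = 5041.542/3 = 1680.5141; MSW = 874.817/35 = 24.9948
F = MSB/MSW = 67.2347
df = (3, 35)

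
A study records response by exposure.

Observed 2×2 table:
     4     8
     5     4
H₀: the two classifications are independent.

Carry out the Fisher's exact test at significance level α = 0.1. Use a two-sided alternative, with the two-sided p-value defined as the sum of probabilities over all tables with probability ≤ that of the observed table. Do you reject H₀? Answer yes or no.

Margins: r₁=12, r₂=9, c₁=9, c₂=12, n=21
p_obs = C(12,4)·C(9,5)/C(21,9); sum pmf over tables with pmf ≤ p_obs
p-value (two-sided) = 0.39643
At α=0.1: p ≥ α → fail to reject H₀

reject H₀: no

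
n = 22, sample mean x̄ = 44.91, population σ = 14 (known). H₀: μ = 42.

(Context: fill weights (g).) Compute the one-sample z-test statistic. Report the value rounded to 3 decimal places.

test statistic = 0.975

SE = σ/√n = 14/√22 = 2.9848
z = (x̄−μ₀)/SE = (44.91−42)/2.9848 = 0.9749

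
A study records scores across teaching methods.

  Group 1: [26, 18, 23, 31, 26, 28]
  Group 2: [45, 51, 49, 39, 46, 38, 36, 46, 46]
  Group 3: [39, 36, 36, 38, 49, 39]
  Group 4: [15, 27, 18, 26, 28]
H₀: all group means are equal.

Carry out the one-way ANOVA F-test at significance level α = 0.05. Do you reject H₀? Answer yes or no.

reject H₀: yes

Group means [25.33, 44.00, 39.50, 22.80], grand mean 34.577
SSB = Σnᵢ(x̄ᵢ−x̄)² = 2150.713; SSW = ΣΣ(x−x̄ᵢ)² = 567.633
MSB = 2150.713/3 = 716.9043; MSW = 567.633/22 = 25.8015
F = MSB/MSW = 27.7854
df = (3, 22)
p-value (upper-tail) = 0.00000
At α=0.05: p < α → reject H₀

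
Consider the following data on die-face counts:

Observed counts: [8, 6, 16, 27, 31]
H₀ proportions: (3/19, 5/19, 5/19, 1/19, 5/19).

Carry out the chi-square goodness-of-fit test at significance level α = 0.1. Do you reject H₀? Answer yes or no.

reject H₀: yes

n = 88; E_i = n·p_i = [13.89, 23.16, 23.16, 4.63, 23.16]
χ² = (8−13.89)²/13.89 + (6−23.16)²/23.16 + (16−23.16)²/23.16 + (27−4.63)²/4.63 + (31−23.16)²/23.16 = 128.1106
df = 4
p-value (upper-tail) = 0.00000
At α=0.1: p < α → reject H₀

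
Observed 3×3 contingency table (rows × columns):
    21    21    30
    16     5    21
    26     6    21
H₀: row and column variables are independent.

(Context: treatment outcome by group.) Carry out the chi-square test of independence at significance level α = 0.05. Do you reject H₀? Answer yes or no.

Row totals [72, 42, 53], col totals [63, 32, 72], n=167
χ² = (21−27.16)²/27.16 + (21−13.80)²/13.80 + (30−31.04)²/31.04 + (16−15.84)²/15.84 + (5−8.05)²/8.05 + (21−18.11)²/18.11 + (26−19.99)²/19.99 + (6−10.16)²/10.16 + (21−22.85)²/22.85 = 10.4663
df = 4
p-value (upper-tail) = 0.03326
At α=0.05: p < α → reject H₀

reject H₀: yes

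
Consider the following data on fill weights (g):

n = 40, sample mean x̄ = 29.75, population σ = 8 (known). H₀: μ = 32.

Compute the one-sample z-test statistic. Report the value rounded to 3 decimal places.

SE = σ/√n = 8/√40 = 1.2649
z = (x̄−μ₀)/SE = (29.75−32)/1.2649 = -1.7788

test statistic = -1.779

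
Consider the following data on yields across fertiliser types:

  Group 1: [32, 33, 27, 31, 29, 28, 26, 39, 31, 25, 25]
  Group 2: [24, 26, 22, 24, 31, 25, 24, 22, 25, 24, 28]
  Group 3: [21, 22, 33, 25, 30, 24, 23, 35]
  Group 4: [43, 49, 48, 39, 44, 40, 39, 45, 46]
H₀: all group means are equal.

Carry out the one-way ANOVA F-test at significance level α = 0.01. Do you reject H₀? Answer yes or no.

Group means [29.64, 25.00, 26.62, 43.67], grand mean 30.949
SSB = Σnᵢ(x̄ᵢ−x̄)² = 2013.477; SSW = ΣΣ(x−x̄ᵢ)² = 552.420
MSB = 2013.477/3 = 671.1590; MSW = 552.420/35 = 15.7834
F = MSB/MSW = 42.5230
df = (3, 35)
p-value (upper-tail) = 0.00000
At α=0.01: p < α → reject H₀

reject H₀: yes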